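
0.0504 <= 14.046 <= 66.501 True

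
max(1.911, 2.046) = 2.046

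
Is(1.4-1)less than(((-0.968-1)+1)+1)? No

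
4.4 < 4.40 False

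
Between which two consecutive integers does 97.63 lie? 97 and 98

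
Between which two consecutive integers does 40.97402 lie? 40 and 41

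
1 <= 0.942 False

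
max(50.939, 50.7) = 50.939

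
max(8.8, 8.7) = 8.8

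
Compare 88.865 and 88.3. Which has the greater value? 88.865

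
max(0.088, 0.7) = 0.7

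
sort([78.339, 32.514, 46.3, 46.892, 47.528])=[32.514, 46.3, 46.892, 47.528, 78.339]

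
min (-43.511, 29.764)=-43.511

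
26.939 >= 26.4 True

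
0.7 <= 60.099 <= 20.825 False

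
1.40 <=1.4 True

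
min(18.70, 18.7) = 18.70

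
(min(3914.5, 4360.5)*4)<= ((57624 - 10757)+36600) True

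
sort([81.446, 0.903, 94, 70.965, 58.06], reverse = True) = [94, 81.446, 70.965, 58.06, 0.903]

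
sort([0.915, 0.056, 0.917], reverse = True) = [0.917, 0.915, 0.056]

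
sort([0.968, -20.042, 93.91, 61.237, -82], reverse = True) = [93.91, 61.237, 0.968, -20.042, -82]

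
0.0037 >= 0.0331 False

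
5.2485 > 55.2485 False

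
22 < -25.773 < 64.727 False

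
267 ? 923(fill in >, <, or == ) <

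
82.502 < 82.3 False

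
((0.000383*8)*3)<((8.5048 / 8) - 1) True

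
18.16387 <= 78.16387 True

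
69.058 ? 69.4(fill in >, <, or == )<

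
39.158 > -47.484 True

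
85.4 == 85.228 False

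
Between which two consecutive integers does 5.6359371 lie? 5 and 6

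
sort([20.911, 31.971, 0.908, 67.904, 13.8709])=[0.908, 13.8709, 20.911, 31.971, 67.904]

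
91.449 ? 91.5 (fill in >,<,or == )<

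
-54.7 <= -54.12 True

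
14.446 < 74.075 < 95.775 True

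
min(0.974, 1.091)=0.974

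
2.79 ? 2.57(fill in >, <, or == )>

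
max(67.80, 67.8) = 67.8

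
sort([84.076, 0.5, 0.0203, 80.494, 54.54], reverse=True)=[84.076, 80.494, 54.54, 0.5, 0.0203]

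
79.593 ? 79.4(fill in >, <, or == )>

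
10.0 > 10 False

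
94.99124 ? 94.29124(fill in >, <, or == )>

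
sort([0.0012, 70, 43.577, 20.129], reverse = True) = [70, 43.577, 20.129, 0.0012]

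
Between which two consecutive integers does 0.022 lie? 0 and 1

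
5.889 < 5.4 False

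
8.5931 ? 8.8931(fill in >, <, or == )<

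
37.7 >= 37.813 False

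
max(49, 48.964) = 49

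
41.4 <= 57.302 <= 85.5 True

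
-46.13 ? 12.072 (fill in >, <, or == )<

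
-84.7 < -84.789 False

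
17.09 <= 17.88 True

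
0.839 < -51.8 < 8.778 False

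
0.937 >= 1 False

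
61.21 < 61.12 False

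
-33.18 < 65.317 True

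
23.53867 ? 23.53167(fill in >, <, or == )>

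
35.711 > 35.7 True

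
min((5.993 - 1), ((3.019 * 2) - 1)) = 4.993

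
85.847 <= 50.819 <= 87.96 False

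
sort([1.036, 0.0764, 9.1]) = [0.0764, 1.036, 9.1]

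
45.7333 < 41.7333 False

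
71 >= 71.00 True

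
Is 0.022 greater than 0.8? No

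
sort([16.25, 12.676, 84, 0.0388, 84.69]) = [0.0388, 12.676, 16.25, 84, 84.69]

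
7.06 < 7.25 True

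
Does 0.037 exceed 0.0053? Yes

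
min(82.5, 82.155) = 82.155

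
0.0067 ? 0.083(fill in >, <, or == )<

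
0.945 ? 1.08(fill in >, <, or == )<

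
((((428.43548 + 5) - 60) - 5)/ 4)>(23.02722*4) False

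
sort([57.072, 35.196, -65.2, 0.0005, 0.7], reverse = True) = [57.072, 35.196, 0.7, 0.0005, -65.2]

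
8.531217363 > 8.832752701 False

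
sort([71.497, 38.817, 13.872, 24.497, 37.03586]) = [13.872, 24.497, 37.03586, 38.817, 71.497]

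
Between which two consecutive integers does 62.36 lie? 62 and 63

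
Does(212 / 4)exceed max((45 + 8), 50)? No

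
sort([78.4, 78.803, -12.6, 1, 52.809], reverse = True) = [78.803, 78.4, 52.809, 1, -12.6]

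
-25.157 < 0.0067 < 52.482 True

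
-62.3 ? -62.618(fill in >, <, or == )>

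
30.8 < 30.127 False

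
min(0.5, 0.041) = 0.041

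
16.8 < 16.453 False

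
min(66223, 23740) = 23740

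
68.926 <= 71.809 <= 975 True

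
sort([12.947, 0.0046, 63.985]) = [0.0046, 12.947, 63.985]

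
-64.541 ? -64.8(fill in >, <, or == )>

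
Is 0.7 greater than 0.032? Yes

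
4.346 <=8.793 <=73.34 True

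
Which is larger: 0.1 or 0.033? 0.1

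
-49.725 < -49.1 True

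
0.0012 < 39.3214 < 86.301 True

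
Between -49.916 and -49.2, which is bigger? -49.2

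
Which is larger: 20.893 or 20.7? 20.893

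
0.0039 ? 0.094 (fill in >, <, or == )<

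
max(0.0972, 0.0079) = 0.0972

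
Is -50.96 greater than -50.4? No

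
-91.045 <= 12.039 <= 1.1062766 False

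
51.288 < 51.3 True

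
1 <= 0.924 False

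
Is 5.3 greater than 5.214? Yes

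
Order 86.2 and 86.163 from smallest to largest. 86.163, 86.2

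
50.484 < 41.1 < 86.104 False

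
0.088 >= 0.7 False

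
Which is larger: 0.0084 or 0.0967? 0.0967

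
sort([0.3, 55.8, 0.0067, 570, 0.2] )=[0.0067, 0.2, 0.3, 55.8, 570]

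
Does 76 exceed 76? No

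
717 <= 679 False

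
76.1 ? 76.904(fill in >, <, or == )<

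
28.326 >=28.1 True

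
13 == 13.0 True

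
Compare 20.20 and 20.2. They are equal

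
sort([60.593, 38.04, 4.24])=[4.24, 38.04, 60.593]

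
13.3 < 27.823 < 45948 True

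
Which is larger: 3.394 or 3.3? 3.394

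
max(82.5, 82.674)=82.674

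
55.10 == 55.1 True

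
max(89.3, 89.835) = 89.835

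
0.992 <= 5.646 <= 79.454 True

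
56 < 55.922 False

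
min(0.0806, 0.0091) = 0.0091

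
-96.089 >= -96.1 True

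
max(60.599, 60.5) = 60.599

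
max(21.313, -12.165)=21.313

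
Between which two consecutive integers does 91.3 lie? 91 and 92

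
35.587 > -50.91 True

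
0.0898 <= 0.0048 False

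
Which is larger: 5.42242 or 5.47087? 5.47087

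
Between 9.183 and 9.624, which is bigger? 9.624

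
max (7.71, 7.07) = 7.71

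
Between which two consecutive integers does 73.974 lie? 73 and 74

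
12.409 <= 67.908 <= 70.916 True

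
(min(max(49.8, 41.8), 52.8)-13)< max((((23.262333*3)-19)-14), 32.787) False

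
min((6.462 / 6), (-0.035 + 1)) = 0.965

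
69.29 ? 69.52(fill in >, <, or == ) <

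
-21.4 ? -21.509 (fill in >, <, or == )>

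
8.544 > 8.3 True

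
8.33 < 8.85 True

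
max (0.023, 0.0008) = 0.023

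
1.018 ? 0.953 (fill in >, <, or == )>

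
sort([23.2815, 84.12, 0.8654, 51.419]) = [0.8654, 23.2815, 51.419, 84.12]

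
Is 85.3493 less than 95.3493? Yes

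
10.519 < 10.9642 True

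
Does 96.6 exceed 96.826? No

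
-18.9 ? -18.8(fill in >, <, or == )<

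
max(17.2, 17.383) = 17.383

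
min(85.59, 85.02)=85.02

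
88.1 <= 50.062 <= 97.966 False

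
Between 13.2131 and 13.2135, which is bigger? 13.2135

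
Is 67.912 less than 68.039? Yes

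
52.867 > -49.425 True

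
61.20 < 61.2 False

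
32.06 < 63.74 True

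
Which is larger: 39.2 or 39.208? 39.208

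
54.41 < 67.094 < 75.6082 True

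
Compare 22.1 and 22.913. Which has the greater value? 22.913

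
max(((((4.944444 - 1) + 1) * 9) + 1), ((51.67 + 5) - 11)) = 45.67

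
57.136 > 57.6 False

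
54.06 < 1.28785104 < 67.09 False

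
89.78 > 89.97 False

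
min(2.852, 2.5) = 2.5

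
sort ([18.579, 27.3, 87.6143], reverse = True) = [87.6143, 27.3, 18.579]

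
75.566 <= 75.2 False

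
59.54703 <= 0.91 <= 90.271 False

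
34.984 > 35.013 False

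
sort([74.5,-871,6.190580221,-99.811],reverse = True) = [74.5,6.190580221,-99.811,-871]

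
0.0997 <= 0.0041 False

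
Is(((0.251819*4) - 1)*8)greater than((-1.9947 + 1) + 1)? Yes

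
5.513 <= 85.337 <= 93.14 True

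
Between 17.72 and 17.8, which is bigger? 17.8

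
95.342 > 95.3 True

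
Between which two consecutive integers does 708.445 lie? 708 and 709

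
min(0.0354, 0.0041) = 0.0041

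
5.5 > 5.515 False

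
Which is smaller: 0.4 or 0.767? 0.4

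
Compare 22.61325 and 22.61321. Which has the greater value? 22.61325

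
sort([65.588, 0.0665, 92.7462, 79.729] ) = [0.0665, 65.588, 79.729, 92.7462]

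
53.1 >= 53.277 False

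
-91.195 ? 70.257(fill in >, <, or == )<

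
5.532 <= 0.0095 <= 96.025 False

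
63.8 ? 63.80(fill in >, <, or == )==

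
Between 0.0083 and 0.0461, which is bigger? 0.0461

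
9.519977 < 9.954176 True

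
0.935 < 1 True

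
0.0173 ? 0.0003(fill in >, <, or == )>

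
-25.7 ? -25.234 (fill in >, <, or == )<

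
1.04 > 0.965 True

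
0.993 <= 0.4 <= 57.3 False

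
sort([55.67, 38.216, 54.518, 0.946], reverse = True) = [55.67, 54.518, 38.216, 0.946]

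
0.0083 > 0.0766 False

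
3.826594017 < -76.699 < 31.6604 False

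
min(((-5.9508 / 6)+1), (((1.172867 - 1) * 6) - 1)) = 0.0082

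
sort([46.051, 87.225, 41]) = [41, 46.051, 87.225]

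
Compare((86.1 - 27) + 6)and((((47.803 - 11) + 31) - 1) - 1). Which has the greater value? ((((47.803 - 11) + 31) - 1) - 1)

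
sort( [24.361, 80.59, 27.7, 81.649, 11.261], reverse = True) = [81.649, 80.59, 27.7, 24.361, 11.261]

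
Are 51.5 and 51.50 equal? Yes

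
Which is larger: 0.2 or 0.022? 0.2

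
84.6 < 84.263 False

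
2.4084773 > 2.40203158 True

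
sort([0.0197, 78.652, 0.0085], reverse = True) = [78.652, 0.0197, 0.0085]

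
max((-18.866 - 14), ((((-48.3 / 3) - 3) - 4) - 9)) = -32.1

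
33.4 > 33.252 True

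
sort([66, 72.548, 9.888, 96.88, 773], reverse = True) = [773, 96.88, 72.548, 66, 9.888]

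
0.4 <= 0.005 False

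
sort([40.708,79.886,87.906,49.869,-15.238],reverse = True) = [87.906,79.886,49.869,40.708,-15.238]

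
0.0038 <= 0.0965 True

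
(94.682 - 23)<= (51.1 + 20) False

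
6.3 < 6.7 True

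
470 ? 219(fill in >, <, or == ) >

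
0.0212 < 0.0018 False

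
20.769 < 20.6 False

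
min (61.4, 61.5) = 61.4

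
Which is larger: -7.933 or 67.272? 67.272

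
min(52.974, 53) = 52.974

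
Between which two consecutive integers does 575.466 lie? 575 and 576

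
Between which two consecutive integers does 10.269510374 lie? 10 and 11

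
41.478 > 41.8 False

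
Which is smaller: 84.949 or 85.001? 84.949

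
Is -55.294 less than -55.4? No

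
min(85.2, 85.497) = 85.2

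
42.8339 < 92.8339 True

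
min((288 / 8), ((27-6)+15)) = 36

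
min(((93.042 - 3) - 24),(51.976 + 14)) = 65.976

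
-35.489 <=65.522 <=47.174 False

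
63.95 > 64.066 False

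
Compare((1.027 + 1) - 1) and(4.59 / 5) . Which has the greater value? ((1.027 + 1) - 1)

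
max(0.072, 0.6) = 0.6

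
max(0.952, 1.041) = 1.041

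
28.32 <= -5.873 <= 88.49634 False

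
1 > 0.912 True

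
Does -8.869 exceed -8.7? No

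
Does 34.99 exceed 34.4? Yes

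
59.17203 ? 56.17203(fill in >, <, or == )>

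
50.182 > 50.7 False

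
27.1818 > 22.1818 True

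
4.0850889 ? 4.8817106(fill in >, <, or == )<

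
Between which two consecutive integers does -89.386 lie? -90 and -89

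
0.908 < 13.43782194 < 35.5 True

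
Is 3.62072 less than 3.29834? No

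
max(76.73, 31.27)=76.73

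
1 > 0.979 True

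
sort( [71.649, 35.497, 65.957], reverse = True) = [71.649, 65.957, 35.497]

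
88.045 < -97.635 False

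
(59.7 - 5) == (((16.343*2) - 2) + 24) False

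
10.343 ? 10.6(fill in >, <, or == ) <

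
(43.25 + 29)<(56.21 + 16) False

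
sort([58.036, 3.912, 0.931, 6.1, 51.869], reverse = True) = [58.036, 51.869, 6.1, 3.912, 0.931]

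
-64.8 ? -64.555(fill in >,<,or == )<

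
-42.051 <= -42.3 False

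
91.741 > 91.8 False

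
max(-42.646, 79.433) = 79.433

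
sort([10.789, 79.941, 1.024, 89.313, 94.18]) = [1.024, 10.789, 79.941, 89.313, 94.18]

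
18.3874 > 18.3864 True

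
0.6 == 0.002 False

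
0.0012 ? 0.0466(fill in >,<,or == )<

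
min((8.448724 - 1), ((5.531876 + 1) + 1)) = 7.448724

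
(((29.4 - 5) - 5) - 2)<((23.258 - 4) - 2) False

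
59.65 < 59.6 False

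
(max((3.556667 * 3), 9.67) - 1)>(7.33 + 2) True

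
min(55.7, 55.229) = 55.229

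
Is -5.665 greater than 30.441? No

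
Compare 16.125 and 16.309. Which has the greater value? 16.309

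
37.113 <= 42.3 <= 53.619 True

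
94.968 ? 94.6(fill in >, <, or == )>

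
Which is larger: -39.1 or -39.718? -39.1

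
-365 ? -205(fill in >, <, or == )<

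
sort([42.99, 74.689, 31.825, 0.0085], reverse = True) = [74.689, 42.99, 31.825, 0.0085]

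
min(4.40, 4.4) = 4.40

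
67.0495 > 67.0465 True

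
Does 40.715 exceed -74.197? Yes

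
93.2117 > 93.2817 False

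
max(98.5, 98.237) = 98.5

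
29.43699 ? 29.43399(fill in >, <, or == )>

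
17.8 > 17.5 True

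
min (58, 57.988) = 57.988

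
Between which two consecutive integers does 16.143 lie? 16 and 17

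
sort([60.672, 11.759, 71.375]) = [11.759, 60.672, 71.375]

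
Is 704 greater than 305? Yes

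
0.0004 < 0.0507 True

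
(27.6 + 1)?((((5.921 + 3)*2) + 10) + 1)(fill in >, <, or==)<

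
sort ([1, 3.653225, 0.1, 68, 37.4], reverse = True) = [68, 37.4, 3.653225, 1, 0.1]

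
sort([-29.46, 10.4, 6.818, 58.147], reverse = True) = [58.147, 10.4, 6.818, -29.46]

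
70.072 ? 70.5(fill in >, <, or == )<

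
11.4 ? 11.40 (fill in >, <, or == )==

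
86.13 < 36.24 False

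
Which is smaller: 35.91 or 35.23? 35.23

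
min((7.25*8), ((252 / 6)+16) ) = 58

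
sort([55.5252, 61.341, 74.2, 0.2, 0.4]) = [0.2, 0.4, 55.5252, 61.341, 74.2]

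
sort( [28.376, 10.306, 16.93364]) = [10.306, 16.93364, 28.376]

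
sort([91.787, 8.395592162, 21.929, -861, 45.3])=[-861, 8.395592162, 21.929, 45.3, 91.787]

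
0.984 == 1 False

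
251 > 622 False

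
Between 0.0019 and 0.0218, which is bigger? 0.0218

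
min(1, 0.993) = 0.993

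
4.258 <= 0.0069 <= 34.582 False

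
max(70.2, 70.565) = 70.565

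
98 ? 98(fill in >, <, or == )==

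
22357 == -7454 False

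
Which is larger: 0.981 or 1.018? 1.018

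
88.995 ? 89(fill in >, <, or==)<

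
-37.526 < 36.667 True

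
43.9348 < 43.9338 False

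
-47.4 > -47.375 False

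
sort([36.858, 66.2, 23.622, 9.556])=[9.556, 23.622, 36.858, 66.2]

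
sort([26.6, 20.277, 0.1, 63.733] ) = [0.1, 20.277, 26.6, 63.733]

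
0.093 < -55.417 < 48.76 False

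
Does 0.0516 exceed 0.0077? Yes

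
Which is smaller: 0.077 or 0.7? 0.077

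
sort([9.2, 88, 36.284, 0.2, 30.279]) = [0.2, 9.2, 30.279, 36.284, 88]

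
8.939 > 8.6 True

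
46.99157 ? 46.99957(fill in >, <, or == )<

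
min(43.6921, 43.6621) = 43.6621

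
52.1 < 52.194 True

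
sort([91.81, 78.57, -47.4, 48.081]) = [-47.4, 48.081, 78.57, 91.81]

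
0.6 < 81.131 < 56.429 False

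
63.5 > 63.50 False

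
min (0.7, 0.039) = 0.039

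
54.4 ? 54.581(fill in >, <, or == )<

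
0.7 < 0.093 False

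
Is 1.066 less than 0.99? No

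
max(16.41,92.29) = 92.29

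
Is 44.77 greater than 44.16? Yes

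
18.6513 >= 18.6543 False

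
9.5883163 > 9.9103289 False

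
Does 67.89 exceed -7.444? Yes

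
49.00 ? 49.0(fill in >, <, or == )==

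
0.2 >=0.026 True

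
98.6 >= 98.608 False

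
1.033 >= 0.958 True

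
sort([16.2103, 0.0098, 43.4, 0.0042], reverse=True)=[43.4, 16.2103, 0.0098, 0.0042]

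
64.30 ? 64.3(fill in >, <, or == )==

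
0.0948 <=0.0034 False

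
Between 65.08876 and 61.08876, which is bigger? 65.08876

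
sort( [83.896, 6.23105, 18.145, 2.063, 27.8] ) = [2.063, 6.23105, 18.145, 27.8, 83.896]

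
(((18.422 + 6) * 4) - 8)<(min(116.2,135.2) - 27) False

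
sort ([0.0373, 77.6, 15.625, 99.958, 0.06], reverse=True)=[99.958, 77.6, 15.625, 0.06, 0.0373]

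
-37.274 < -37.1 True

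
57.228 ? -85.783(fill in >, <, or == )>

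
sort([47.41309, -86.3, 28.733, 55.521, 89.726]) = [-86.3, 28.733, 47.41309, 55.521, 89.726]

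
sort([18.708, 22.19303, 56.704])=[18.708, 22.19303, 56.704]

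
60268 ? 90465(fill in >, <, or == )<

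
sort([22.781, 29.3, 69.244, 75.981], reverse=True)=[75.981, 69.244, 29.3, 22.781]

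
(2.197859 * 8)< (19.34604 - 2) False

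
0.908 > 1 False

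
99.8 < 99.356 False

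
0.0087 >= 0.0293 False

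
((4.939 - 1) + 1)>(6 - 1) False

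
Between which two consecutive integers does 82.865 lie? 82 and 83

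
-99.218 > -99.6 True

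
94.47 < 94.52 True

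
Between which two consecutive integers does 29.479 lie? 29 and 30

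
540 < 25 False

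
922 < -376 False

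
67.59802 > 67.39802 True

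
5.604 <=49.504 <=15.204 False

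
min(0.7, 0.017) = 0.017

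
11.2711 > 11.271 True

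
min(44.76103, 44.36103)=44.36103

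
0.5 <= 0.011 False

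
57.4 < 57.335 False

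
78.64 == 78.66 False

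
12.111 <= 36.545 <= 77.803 True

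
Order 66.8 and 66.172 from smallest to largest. 66.172, 66.8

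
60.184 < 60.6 True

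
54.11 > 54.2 False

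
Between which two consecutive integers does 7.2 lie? 7 and 8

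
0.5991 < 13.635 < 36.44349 True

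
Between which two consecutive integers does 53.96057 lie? 53 and 54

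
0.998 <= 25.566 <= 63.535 True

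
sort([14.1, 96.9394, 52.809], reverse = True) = [96.9394, 52.809, 14.1]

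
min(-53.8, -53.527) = -53.8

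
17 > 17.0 False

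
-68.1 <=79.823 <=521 True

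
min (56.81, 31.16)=31.16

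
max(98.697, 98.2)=98.697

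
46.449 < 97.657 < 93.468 False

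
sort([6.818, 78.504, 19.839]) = [6.818, 19.839, 78.504]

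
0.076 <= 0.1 True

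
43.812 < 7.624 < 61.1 False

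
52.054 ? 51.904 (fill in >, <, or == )>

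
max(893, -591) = 893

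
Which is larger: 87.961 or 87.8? 87.961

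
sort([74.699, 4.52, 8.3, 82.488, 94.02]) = [4.52, 8.3, 74.699, 82.488, 94.02]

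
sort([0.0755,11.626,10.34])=[0.0755,10.34,11.626]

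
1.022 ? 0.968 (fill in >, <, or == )>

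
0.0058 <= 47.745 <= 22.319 False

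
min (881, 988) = 881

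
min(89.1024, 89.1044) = 89.1024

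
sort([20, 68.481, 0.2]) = [0.2, 20, 68.481]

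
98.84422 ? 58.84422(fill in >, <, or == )>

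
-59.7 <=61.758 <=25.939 False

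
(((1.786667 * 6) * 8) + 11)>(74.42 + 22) True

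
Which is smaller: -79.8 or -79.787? -79.8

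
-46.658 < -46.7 False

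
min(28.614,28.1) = 28.1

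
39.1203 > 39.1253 False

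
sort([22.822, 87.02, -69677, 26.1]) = [-69677, 22.822, 26.1, 87.02]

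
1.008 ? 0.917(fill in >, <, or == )>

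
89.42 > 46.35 True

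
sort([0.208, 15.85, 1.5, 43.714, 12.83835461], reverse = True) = [43.714, 15.85, 12.83835461, 1.5, 0.208]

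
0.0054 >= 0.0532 False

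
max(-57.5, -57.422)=-57.422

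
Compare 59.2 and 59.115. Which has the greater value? 59.2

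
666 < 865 True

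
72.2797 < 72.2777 False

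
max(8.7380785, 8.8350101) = 8.8350101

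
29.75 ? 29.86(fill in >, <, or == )<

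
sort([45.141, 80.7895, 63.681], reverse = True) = [80.7895, 63.681, 45.141]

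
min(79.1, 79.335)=79.1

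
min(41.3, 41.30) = 41.3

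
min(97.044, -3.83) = -3.83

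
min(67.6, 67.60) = 67.6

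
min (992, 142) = 142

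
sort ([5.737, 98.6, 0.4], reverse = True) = [98.6, 5.737, 0.4]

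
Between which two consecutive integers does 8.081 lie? 8 and 9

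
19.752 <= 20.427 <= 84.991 True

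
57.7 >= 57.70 True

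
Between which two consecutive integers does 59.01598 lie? 59 and 60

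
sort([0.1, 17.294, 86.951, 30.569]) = [0.1, 17.294, 30.569, 86.951]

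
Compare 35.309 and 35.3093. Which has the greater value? 35.3093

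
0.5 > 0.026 True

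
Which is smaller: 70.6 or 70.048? 70.048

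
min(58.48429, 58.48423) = 58.48423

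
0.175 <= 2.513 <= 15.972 True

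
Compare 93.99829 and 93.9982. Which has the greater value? 93.99829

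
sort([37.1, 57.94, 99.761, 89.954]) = [37.1, 57.94, 89.954, 99.761]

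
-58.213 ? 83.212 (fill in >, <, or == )<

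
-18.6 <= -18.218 True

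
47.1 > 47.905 False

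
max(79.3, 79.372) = 79.372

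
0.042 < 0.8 True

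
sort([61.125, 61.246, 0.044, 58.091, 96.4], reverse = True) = [96.4, 61.246, 61.125, 58.091, 0.044]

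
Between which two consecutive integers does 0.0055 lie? 0 and 1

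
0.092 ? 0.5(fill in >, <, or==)<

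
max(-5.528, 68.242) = 68.242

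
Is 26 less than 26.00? No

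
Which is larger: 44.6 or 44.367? 44.6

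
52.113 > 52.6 False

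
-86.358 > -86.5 True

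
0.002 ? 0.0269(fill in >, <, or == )<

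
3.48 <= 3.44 False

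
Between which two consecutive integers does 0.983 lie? 0 and 1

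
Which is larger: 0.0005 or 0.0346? 0.0346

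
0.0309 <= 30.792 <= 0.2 False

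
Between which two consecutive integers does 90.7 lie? 90 and 91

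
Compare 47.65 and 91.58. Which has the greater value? 91.58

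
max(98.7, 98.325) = 98.7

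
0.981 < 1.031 True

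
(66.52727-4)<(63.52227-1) False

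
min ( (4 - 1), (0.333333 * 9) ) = 2.999997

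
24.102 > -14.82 True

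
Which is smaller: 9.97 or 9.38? 9.38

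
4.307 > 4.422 False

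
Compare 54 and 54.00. They are equal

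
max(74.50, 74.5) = 74.5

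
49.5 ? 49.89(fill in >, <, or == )<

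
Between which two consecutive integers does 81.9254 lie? 81 and 82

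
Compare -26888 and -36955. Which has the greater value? -26888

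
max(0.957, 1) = 1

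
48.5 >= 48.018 True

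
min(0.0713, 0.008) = 0.008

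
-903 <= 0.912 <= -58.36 False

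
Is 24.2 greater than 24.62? No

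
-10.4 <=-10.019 True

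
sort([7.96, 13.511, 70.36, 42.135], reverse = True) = [70.36, 42.135, 13.511, 7.96]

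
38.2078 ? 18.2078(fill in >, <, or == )>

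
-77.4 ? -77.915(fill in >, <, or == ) >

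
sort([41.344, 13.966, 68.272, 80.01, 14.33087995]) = [13.966, 14.33087995, 41.344, 68.272, 80.01]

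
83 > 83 False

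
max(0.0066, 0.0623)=0.0623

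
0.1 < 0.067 False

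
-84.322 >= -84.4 True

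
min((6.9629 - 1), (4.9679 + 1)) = 5.9629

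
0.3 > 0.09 True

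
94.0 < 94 False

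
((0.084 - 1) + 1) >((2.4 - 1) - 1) False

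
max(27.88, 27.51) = 27.88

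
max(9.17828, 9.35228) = 9.35228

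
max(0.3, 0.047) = 0.3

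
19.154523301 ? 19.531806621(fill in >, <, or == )<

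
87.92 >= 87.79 True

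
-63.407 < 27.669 True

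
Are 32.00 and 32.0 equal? Yes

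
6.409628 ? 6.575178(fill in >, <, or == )<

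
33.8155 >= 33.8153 True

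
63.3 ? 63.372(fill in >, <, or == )<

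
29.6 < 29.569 False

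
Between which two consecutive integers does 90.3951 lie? 90 and 91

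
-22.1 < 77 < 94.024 True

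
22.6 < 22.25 False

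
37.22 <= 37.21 False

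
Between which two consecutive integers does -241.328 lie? -242 and -241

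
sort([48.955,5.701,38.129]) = [5.701,38.129,48.955]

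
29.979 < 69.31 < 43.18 False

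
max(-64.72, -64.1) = -64.1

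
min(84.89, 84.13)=84.13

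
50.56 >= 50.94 False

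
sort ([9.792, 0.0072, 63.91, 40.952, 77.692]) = [0.0072, 9.792, 40.952, 63.91, 77.692]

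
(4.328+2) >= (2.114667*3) False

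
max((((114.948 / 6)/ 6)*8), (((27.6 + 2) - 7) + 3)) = 25.6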